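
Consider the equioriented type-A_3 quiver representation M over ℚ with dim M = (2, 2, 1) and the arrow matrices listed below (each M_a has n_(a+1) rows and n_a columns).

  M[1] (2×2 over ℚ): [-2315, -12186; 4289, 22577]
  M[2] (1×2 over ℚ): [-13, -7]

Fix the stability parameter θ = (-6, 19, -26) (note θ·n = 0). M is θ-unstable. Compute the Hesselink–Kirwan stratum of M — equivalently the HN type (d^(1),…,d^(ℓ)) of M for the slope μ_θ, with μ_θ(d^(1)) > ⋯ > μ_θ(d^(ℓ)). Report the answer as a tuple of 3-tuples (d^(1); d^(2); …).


Via rank(M_{q-1}∘⋯∘M_p): M ≅ I[1,2], I[1,3].
μ_θ-semistable layers: μ^(1)=19; μ^(2)=-7/2; μ^(3)=-6

((0, 1, 0); (0, 1, 1); (2, 0, 0))


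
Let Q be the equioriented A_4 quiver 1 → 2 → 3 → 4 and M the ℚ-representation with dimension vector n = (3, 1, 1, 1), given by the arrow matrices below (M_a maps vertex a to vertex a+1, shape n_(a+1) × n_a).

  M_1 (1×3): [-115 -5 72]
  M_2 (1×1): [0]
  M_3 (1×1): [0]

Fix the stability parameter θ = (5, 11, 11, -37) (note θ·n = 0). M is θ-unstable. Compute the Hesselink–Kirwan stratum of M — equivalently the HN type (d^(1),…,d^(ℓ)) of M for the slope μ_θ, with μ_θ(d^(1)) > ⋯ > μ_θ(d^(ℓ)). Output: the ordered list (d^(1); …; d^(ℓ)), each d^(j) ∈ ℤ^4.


Barcode: M ≅ I[1,1]^2, I[1,2], I[3,3], I[4,4]. HN layers by μ_θ (3 steps, strictly decreasing):
  μ^(1)=11; μ^(2)=5; μ^(3)=-37

((0, 1, 1, 0); (3, 0, 0, 0); (0, 0, 0, 1))


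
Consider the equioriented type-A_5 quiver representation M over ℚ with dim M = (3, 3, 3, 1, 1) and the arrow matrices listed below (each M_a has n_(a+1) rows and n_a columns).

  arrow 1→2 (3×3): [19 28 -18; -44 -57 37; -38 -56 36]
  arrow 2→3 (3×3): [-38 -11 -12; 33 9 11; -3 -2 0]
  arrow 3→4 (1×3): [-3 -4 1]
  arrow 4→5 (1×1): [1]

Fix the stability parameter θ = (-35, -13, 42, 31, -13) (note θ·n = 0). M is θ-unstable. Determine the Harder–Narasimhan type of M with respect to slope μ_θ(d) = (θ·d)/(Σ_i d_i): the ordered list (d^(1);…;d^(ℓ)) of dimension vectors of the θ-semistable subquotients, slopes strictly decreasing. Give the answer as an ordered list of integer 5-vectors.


Via rank(M_{q-1}∘⋯∘M_p): M ≅ I[1,1], I[1,3], I[1,5], I[2,3].
μ_θ-semistable layers: μ^(1)=42; μ^(2)=20; μ^(3)=-13; μ^(4)=-35

((0, 0, 2, 0, 0); (0, 0, 1, 1, 1); (0, 3, 0, 0, 0); (3, 0, 0, 0, 0))


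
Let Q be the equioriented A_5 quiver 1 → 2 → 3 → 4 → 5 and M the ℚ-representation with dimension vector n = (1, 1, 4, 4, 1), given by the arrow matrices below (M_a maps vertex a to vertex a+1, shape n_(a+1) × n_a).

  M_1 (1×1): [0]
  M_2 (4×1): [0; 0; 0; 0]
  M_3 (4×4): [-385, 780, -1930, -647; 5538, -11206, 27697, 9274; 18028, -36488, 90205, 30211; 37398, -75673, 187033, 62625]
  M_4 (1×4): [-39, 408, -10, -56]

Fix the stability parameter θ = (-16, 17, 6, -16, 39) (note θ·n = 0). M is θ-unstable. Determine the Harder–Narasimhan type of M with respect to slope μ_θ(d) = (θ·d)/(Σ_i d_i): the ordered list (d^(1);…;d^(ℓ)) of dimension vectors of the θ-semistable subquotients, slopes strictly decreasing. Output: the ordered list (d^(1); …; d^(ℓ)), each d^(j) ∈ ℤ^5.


Barcode: M ≅ I[1,1], I[2,2], I[3,4]^3, I[3,5]. HN layers by μ_θ (4 steps, strictly decreasing):
  μ^(1)=39; μ^(2)=17; μ^(3)=-5; μ^(4)=-16

((0, 0, 0, 0, 1); (0, 1, 0, 0, 0); (0, 0, 4, 4, 0); (1, 0, 0, 0, 0))


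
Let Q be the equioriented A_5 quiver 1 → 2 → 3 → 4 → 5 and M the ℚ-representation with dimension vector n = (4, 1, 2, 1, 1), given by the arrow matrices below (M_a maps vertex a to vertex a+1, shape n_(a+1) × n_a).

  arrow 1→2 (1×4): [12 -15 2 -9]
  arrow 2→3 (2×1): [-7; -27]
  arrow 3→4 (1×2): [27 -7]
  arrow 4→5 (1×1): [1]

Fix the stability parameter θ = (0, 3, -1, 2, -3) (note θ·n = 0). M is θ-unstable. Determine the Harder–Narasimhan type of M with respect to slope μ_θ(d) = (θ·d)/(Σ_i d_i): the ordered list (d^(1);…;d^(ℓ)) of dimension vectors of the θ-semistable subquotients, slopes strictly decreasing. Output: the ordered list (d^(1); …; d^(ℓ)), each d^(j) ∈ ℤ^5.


Barcode: M ≅ I[1,1]^3, I[1,3], I[3,5]. HN layers by μ_θ (4 steps, strictly decreasing):
  μ^(1)=1; μ^(2)=0; μ^(3)=-1/2; μ^(4)=-1

((0, 1, 1, 0, 0); (4, 0, 0, 0, 0); (0, 0, 0, 1, 1); (0, 0, 1, 0, 0))


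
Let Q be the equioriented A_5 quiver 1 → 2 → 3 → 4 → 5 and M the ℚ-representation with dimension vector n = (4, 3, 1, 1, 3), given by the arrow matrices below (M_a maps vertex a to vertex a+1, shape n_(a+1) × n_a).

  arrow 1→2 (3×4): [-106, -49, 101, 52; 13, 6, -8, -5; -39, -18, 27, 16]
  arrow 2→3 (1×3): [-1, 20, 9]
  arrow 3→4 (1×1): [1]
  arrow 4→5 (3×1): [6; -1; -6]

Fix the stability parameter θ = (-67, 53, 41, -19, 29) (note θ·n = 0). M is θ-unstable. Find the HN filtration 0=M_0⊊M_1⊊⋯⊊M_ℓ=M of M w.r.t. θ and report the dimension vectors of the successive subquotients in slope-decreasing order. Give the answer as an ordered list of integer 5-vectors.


Via rank(M_{q-1}∘⋯∘M_p): M ≅ I[1,1], I[1,2]^2, I[1,5], I[5,5]^2.
μ_θ-semistable layers: μ^(1)=53; μ^(2)=29; μ^(3)=25; μ^(4)=-67

((0, 2, 0, 0, 0); (0, 0, 0, 0, 3); (0, 1, 1, 1, 0); (4, 0, 0, 0, 0))


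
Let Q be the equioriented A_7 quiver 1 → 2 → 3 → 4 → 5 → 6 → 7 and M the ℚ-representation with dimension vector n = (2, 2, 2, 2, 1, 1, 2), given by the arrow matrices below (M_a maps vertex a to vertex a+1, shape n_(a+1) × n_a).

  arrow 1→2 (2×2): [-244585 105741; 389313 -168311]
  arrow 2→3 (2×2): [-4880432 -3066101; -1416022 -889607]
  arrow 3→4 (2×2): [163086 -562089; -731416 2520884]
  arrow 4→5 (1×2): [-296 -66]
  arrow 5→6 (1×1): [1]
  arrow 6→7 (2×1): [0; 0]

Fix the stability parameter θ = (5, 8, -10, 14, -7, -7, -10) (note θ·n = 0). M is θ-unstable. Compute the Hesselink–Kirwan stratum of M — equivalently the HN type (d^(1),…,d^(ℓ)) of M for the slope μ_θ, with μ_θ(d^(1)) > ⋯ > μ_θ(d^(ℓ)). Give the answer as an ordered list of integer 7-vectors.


Barcode: M ≅ I[1,3], I[1,4], I[4,6], I[7,7]^2. HN layers by μ_θ (4 steps, strictly decreasing):
  μ^(1)=14; μ^(2)=1; μ^(3)=0; μ^(4)=-10

((0, 0, 0, 1, 0, 0, 0); (2, 2, 2, 0, 0, 0, 0); (0, 0, 0, 1, 1, 1, 0); (0, 0, 0, 0, 0, 0, 2))


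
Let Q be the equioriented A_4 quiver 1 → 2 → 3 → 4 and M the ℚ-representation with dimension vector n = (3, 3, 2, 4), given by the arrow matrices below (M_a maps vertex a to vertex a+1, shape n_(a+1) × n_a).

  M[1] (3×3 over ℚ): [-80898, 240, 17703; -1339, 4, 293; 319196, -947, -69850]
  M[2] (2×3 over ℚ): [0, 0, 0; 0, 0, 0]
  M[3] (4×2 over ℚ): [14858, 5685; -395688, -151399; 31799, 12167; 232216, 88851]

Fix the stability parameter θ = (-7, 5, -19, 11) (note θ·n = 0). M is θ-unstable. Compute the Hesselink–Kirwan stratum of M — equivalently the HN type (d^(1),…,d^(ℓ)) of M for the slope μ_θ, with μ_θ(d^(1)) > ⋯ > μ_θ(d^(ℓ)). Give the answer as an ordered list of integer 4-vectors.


Interval decomposition of M: I[1,2]^3, I[3,4]^2, I[4,4]^2.
HN type (ℓ=4): μ^(1)=11; μ^(2)=5; μ^(3)=-7; μ^(4)=-19

((0, 0, 0, 4); (0, 3, 0, 0); (3, 0, 0, 0); (0, 0, 2, 0))


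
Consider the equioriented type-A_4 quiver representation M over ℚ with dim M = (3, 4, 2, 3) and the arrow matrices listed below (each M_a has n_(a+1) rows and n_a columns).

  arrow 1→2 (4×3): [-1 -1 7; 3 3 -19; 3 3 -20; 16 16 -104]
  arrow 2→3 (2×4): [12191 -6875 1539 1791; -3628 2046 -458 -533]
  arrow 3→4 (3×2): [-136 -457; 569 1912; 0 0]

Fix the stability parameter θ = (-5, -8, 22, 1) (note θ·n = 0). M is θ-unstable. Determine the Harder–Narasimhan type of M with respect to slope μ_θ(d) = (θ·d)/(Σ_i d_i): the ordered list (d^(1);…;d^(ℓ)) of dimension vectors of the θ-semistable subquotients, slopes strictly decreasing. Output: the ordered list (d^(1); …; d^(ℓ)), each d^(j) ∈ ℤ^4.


Via rank(M_{q-1}∘⋯∘M_p): M ≅ I[1,1], I[1,4]^2, I[2,2]^2, I[4,4].
μ_θ-semistable layers: μ^(1)=23/2; μ^(2)=1; μ^(3)=-5; μ^(4)=-13/2; μ^(5)=-8

((0, 0, 2, 2); (0, 0, 0, 1); (1, 0, 0, 0); (2, 2, 0, 0); (0, 2, 0, 0))


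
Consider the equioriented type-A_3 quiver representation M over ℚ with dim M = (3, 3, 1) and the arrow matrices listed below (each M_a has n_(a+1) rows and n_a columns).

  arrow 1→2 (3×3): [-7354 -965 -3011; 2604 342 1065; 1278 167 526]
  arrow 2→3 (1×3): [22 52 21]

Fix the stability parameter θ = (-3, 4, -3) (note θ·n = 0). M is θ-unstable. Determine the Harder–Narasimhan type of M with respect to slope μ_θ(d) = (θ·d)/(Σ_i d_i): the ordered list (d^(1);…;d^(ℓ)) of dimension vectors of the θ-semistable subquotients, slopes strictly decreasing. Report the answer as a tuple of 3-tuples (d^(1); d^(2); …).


Via rank(M_{q-1}∘⋯∘M_p): M ≅ I[1,1], I[1,2], I[1,3], I[2,2].
μ_θ-semistable layers: μ^(1)=4; μ^(2)=1/2; μ^(3)=-3

((0, 2, 0); (0, 1, 1); (3, 0, 0))


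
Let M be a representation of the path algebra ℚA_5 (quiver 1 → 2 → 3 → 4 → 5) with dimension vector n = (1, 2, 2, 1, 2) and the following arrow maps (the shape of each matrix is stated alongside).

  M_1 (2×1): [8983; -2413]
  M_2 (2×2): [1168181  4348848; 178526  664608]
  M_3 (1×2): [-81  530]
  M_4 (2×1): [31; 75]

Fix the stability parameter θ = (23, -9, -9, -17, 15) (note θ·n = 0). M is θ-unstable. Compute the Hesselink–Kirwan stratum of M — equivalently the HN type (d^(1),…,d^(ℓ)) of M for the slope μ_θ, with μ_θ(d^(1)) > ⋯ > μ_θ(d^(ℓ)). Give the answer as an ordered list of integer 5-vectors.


Barcode: M ≅ I[1,5], I[2,2], I[3,3], I[5,5]. HN layers by μ_θ (3 steps, strictly decreasing):
  μ^(1)=15; μ^(2)=-3; μ^(3)=-9

((0, 0, 0, 0, 2); (1, 1, 1, 1, 0); (0, 1, 1, 0, 0))


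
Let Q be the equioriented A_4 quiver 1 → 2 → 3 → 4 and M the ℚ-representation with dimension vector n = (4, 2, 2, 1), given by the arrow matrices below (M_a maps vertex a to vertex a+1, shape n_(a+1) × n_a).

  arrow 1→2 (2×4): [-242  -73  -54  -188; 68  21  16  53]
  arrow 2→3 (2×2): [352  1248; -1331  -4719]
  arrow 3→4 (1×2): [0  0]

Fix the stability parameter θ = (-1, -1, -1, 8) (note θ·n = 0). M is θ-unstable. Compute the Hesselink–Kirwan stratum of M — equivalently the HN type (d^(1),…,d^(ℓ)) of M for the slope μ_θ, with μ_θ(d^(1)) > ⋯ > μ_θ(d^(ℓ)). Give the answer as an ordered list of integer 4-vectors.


Barcode: M ≅ I[1,1]^2, I[1,2], I[1,3], I[3,3], I[4,4]. HN layers by μ_θ (2 steps, strictly decreasing):
  μ^(1)=8; μ^(2)=-1

((0, 0, 0, 1); (4, 2, 2, 0))


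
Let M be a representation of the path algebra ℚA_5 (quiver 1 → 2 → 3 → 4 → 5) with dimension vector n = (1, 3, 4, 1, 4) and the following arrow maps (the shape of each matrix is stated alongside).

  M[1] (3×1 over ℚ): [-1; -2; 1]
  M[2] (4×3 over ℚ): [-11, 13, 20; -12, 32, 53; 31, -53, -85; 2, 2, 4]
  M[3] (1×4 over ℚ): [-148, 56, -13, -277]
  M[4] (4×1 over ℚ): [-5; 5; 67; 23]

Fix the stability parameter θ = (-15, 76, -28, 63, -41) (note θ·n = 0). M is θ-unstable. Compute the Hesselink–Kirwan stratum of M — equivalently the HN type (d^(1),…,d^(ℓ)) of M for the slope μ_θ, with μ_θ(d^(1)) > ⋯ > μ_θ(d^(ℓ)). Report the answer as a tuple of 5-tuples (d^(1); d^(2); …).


Barcode: M ≅ I[1,3], I[2,2], I[2,5], I[3,3]^2, I[5,5]^3. HN layers by μ_θ (6 steps, strictly decreasing):
  μ^(1)=76; μ^(2)=24; μ^(3)=35/2; μ^(4)=-15; μ^(5)=-28; μ^(6)=-41

((0, 1, 0, 0, 0); (0, 1, 1, 0, 0); (0, 1, 1, 1, 1); (1, 0, 0, 0, 0); (0, 0, 2, 0, 0); (0, 0, 0, 0, 3))


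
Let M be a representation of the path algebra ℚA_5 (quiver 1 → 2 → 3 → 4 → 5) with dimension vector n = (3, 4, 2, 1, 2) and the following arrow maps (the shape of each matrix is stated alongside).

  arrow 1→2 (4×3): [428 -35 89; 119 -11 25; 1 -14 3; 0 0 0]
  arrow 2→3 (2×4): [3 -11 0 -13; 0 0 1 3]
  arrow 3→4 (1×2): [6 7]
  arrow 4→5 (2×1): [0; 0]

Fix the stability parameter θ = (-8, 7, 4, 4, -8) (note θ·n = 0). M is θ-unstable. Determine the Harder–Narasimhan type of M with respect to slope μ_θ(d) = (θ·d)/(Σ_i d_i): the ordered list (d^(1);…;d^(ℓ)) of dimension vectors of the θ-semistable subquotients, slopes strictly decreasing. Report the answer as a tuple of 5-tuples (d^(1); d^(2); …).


Barcode: M ≅ I[1,2], I[1,3], I[1,4], I[2,2], I[5,5]^2. HN layers by μ_θ (4 steps, strictly decreasing):
  μ^(1)=7; μ^(2)=11/2; μ^(3)=5; μ^(4)=-8

((0, 2, 0, 0, 0); (0, 1, 1, 0, 0); (0, 1, 1, 1, 0); (3, 0, 0, 0, 2))


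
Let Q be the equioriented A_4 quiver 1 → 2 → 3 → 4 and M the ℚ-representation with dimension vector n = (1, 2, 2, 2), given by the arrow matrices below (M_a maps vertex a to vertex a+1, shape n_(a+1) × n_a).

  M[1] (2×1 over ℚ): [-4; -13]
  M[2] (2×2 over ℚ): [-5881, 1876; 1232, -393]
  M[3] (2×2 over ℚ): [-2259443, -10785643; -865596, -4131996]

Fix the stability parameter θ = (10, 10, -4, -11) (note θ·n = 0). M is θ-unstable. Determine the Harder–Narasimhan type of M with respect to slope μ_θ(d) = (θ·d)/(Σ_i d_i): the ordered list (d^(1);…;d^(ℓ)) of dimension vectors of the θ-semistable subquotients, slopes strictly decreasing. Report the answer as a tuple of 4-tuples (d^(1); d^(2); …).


Via rank(M_{q-1}∘⋯∘M_p): M ≅ I[1,4], I[2,3], I[4,4].
μ_θ-semistable layers: μ^(1)=3; μ^(2)=5/4; μ^(3)=-11

((0, 1, 1, 0); (1, 1, 1, 1); (0, 0, 0, 1))


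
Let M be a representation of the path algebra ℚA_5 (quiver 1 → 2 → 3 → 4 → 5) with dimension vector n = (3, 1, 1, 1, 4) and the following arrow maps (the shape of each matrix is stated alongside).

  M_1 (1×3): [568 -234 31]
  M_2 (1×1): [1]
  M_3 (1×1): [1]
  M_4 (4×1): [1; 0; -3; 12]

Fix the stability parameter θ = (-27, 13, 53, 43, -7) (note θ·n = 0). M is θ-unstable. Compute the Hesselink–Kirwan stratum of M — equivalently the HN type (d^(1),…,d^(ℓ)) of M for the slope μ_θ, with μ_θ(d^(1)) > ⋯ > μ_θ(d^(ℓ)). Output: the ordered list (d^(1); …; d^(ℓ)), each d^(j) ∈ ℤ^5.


Interval decomposition of M: I[1,1]^2, I[1,5], I[5,5]^3.
HN type (ℓ=4): μ^(1)=89/3; μ^(2)=13; μ^(3)=-7; μ^(4)=-27

((0, 0, 1, 1, 1); (0, 1, 0, 0, 0); (0, 0, 0, 0, 3); (3, 0, 0, 0, 0))


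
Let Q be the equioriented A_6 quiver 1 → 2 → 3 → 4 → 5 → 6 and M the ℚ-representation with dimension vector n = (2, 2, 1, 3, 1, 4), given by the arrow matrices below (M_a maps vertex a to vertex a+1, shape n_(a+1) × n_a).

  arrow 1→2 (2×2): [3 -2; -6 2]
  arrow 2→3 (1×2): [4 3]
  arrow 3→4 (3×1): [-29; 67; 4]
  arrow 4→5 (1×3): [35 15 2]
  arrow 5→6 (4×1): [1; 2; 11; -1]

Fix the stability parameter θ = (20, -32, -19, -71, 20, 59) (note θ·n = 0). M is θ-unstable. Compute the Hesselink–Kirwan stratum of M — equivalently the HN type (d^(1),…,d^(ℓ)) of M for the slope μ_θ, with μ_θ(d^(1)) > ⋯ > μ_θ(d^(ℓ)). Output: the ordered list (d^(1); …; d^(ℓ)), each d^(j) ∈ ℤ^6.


Interval decomposition of M: I[1,2], I[1,6], I[4,4]^2, I[6,6]^3.
HN type (ℓ=5): μ^(1)=59; μ^(2)=20; μ^(3)=-6; μ^(4)=-51/2; μ^(5)=-71

((0, 0, 0, 0, 0, 4); (0, 0, 0, 0, 1, 0); (1, 1, 0, 0, 0, 0); (1, 1, 1, 1, 0, 0); (0, 0, 0, 2, 0, 0))


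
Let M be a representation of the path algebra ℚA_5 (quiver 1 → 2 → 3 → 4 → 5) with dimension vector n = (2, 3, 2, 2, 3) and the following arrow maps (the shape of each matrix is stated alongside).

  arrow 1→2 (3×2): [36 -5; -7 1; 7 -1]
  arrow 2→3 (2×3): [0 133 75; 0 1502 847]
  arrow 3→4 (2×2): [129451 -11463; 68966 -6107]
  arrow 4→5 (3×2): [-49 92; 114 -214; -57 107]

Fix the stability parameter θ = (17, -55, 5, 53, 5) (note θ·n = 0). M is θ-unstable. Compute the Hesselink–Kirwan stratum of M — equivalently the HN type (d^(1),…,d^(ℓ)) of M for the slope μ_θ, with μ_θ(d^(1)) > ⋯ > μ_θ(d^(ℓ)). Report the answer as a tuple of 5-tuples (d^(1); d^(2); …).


Barcode: M ≅ I[1,2], I[1,5], I[2,5], I[5,5]. HN layers by μ_θ (4 steps, strictly decreasing):
  μ^(1)=29; μ^(2)=5; μ^(3)=-19; μ^(4)=-55

((0, 0, 0, 2, 2); (0, 0, 2, 0, 1); (2, 2, 0, 0, 0); (0, 1, 0, 0, 0))


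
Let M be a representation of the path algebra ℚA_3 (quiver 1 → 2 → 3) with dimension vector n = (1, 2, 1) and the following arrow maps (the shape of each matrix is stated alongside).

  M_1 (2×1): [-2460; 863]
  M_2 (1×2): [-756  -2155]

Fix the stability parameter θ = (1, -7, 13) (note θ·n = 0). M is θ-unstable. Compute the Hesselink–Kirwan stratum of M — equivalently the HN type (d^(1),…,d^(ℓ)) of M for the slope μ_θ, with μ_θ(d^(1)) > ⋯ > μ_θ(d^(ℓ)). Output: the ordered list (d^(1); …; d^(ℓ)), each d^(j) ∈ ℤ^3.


Interval decomposition of M: I[1,3], I[2,2].
HN type (ℓ=3): μ^(1)=13; μ^(2)=-3; μ^(3)=-7

((0, 0, 1); (1, 1, 0); (0, 1, 0))


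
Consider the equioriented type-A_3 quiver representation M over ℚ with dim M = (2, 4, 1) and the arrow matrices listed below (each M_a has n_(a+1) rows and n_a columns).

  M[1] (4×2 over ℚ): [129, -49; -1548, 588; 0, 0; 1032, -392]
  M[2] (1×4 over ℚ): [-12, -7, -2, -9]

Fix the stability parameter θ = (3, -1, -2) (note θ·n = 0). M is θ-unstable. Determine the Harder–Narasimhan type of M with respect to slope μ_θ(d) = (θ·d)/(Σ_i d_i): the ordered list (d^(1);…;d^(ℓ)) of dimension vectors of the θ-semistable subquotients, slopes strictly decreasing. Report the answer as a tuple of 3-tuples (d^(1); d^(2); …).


Via rank(M_{q-1}∘⋯∘M_p): M ≅ I[1,1], I[1,2], I[2,2]^2, I[2,3].
μ_θ-semistable layers: μ^(1)=3; μ^(2)=1; μ^(3)=-1; μ^(4)=-3/2

((1, 0, 0); (1, 1, 0); (0, 2, 0); (0, 1, 1))


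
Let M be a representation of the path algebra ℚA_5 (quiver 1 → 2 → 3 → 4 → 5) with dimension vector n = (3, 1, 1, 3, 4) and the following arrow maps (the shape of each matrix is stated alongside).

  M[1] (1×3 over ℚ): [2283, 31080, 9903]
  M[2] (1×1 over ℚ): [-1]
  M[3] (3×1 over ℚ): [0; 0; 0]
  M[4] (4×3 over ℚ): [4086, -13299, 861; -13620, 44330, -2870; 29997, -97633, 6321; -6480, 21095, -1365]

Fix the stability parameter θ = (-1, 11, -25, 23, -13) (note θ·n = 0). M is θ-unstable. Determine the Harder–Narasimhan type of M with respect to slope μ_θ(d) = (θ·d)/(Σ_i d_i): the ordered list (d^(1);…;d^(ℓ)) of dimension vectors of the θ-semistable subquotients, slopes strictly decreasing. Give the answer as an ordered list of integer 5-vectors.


Interval decomposition of M: I[1,1]^2, I[1,3], I[4,4], I[4,5]^2, I[5,5]^2.
HN type (ℓ=5): μ^(1)=23; μ^(2)=5; μ^(3)=-1; μ^(4)=-5; μ^(5)=-13

((0, 0, 0, 1, 0); (0, 0, 0, 2, 2); (2, 0, 0, 0, 0); (1, 1, 1, 0, 0); (0, 0, 0, 0, 2))


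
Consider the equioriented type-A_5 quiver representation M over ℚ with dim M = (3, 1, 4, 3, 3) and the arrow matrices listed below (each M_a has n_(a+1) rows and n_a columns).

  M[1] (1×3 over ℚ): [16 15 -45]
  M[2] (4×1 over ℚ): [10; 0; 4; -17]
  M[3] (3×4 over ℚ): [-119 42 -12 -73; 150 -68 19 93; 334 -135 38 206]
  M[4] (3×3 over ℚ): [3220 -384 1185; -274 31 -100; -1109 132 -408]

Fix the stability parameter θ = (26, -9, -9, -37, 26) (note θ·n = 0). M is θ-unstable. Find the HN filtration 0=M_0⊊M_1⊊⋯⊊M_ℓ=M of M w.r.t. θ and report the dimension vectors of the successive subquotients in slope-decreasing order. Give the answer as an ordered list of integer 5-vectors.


Interval decomposition of M: I[1,1]^2, I[1,5], I[3,3], I[3,5]^2.
HN type (ℓ=4): μ^(1)=26; μ^(2)=-29/4; μ^(3)=-9; μ^(4)=-23

((2, 0, 0, 0, 3); (1, 1, 1, 1, 0); (0, 0, 1, 0, 0); (0, 0, 2, 2, 0))


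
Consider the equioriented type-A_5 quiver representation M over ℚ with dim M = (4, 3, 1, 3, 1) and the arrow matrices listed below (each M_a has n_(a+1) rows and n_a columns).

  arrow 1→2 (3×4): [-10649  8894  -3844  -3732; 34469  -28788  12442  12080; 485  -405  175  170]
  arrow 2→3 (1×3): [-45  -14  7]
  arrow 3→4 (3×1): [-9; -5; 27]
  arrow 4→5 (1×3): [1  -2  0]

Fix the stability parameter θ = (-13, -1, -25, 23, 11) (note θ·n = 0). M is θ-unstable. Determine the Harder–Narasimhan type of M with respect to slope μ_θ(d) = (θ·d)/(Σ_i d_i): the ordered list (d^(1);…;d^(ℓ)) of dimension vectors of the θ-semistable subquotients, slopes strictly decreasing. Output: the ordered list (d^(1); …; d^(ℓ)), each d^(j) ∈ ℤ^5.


Via rank(M_{q-1}∘⋯∘M_p): M ≅ I[1,1]^2, I[1,2], I[1,5], I[2,2], I[4,4]^2.
μ_θ-semistable layers: μ^(1)=23; μ^(2)=17; μ^(3)=-1; μ^(4)=-13

((0, 0, 0, 2, 0); (0, 0, 0, 1, 1); (0, 2, 0, 0, 0); (4, 1, 1, 0, 0))


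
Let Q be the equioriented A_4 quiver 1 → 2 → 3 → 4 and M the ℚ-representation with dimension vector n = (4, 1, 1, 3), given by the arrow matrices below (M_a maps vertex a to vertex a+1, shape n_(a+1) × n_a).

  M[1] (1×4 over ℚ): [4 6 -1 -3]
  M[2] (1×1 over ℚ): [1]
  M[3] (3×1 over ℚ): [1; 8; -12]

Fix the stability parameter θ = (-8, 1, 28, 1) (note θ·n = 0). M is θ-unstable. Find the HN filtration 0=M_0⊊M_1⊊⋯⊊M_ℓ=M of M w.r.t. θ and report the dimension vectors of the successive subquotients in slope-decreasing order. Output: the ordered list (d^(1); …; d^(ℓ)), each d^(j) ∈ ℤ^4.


Barcode: M ≅ I[1,1]^3, I[1,4], I[4,4]^2. HN layers by μ_θ (3 steps, strictly decreasing):
  μ^(1)=29/2; μ^(2)=1; μ^(3)=-8

((0, 0, 1, 1); (0, 1, 0, 2); (4, 0, 0, 0))


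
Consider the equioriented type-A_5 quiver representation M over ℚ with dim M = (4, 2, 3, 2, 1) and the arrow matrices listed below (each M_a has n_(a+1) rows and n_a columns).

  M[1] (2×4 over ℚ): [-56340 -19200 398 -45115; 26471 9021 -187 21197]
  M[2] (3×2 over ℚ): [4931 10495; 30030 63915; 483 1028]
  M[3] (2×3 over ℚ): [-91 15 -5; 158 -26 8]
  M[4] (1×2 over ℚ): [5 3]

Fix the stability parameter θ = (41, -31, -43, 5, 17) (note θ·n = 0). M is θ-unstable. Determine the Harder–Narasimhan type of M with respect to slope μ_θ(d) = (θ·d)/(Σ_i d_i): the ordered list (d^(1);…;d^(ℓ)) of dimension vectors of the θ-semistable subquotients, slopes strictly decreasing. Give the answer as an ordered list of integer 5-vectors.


Barcode: M ≅ I[1,1]^2, I[1,4], I[1,5], I[3,3]. HN layers by μ_θ (5 steps, strictly decreasing):
  μ^(1)=41; μ^(2)=17; μ^(3)=5; μ^(4)=-11; μ^(5)=-43

((2, 0, 0, 0, 0); (0, 0, 0, 0, 1); (0, 0, 0, 2, 0); (2, 2, 2, 0, 0); (0, 0, 1, 0, 0))


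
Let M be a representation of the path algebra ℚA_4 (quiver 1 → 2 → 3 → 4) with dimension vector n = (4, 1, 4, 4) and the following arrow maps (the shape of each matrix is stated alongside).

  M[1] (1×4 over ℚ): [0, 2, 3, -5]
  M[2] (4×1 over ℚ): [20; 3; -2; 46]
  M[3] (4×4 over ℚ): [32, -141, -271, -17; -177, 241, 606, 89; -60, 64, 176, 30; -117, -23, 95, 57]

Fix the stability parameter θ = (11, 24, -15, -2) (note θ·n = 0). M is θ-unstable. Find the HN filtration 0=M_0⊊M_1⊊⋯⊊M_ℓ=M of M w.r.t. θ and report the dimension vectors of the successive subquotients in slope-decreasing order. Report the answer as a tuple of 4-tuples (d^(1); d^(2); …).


Interval decomposition of M: I[1,1]^3, I[1,4], I[3,4]^3.
HN type (ℓ=4): μ^(1)=11; μ^(2)=9/2; μ^(3)=-2; μ^(4)=-15

((3, 0, 0, 0); (1, 1, 1, 1); (0, 0, 0, 3); (0, 0, 3, 0))


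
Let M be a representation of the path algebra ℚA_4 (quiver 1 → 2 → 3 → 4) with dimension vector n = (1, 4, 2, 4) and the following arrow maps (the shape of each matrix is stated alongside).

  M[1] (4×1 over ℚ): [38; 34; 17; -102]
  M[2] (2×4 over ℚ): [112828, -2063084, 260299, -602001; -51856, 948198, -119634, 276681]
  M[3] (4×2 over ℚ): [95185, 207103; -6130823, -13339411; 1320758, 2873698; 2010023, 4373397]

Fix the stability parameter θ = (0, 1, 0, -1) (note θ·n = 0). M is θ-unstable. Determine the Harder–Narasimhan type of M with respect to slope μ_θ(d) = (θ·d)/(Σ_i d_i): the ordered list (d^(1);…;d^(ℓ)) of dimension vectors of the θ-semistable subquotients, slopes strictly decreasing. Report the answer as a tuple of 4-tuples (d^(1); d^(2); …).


Via rank(M_{q-1}∘⋯∘M_p): M ≅ I[1,4], I[2,2]^2, I[2,4], I[4,4]^2.
μ_θ-semistable layers: μ^(1)=1; μ^(2)=0; μ^(3)=-1

((0, 2, 0, 0); (1, 2, 2, 2); (0, 0, 0, 2))


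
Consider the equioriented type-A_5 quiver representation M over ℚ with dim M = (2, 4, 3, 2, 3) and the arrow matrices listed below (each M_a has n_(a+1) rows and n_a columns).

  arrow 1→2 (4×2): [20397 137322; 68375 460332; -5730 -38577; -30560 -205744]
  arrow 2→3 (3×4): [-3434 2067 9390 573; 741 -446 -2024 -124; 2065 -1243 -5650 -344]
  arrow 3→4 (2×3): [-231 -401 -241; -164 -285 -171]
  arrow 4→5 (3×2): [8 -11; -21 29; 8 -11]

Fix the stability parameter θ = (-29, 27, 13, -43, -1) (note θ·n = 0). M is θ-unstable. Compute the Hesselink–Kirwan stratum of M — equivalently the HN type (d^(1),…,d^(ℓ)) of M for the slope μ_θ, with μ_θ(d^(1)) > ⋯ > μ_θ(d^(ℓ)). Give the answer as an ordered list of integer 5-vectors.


Interval decomposition of M: I[1,2], I[1,5], I[2,3], I[2,5], I[5,5].
HN type (ℓ=4): μ^(1)=27; μ^(2)=20; μ^(3)=-1; μ^(4)=-29

((0, 1, 0, 0, 0); (0, 1, 1, 0, 0); (0, 2, 2, 2, 3); (2, 0, 0, 0, 0))


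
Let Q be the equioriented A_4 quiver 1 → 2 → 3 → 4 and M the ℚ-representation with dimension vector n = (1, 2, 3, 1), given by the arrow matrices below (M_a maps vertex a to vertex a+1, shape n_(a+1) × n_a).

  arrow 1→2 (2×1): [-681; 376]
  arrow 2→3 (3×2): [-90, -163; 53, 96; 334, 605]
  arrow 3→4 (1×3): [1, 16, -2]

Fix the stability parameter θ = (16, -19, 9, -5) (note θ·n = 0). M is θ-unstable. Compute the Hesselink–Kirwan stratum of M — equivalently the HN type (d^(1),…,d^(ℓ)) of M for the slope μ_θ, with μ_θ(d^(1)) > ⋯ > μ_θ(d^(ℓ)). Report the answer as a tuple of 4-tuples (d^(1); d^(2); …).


Barcode: M ≅ I[1,4], I[2,3], I[3,3]. HN layers by μ_θ (4 steps, strictly decreasing):
  μ^(1)=9; μ^(2)=2; μ^(3)=-3/2; μ^(4)=-19

((0, 0, 2, 0); (0, 0, 1, 1); (1, 1, 0, 0); (0, 1, 0, 0))


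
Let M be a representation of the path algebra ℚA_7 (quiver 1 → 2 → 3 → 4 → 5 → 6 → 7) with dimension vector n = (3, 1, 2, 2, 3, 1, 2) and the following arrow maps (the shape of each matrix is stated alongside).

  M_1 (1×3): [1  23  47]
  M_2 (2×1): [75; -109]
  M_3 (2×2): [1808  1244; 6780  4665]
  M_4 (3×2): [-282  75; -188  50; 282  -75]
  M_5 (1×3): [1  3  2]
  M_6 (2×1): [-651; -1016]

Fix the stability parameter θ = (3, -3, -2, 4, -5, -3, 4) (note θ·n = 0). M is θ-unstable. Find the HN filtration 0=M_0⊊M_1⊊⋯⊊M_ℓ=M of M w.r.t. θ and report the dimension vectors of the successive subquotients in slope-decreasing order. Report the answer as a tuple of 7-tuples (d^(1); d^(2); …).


Barcode: M ≅ I[1,1]^2, I[1,7], I[3,3], I[4,4], I[5,5]^2, I[7,7]. HN layers by μ_θ (5 steps, strictly decreasing):
  μ^(1)=4; μ^(2)=3; μ^(3)=-1; μ^(4)=-2; μ^(5)=-5

((0, 0, 0, 1, 0, 0, 2); (2, 0, 0, 0, 0, 0, 0); (1, 1, 1, 1, 1, 1, 0); (0, 0, 1, 0, 0, 0, 0); (0, 0, 0, 0, 2, 0, 0))


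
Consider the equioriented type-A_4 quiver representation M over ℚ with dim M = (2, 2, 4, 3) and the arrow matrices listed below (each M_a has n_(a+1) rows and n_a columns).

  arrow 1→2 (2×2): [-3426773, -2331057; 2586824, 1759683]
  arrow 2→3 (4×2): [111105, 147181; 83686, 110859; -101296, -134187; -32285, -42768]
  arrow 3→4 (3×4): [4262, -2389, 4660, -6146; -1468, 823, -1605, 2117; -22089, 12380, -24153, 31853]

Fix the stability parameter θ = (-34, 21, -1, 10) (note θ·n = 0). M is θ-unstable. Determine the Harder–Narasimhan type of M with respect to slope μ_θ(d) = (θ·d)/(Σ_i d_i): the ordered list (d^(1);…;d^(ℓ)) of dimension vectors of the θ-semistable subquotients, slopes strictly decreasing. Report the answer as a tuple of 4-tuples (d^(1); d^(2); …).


Barcode: M ≅ I[1,4]^2, I[3,3], I[3,4]. HN layers by μ_θ (3 steps, strictly decreasing):
  μ^(1)=10; μ^(2)=-1; μ^(3)=-34

((0, 2, 2, 3); (0, 0, 2, 0); (2, 0, 0, 0))


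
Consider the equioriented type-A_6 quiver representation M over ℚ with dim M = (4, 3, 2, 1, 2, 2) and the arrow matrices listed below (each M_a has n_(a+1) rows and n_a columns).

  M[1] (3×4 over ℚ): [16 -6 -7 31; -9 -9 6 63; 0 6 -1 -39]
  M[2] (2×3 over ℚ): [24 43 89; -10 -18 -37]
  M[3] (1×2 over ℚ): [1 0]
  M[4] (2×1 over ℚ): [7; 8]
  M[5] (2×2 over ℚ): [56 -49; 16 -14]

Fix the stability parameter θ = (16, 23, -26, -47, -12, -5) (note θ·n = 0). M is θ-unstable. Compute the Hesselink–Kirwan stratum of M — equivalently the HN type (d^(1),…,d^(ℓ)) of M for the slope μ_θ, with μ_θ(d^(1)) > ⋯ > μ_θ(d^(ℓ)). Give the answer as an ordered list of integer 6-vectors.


Barcode: M ≅ I[1,1]^2, I[1,3], I[1,5], I[2,2], I[5,6], I[6,6]. HN layers by μ_θ (6 steps, strictly decreasing):
  μ^(1)=23; μ^(2)=16; μ^(3)=13/3; μ^(4)=-5; μ^(5)=-46/5; μ^(6)=-12

((0, 1, 0, 0, 0, 0); (2, 0, 0, 0, 0, 0); (1, 1, 1, 0, 0, 0); (0, 0, 0, 0, 0, 2); (1, 1, 1, 1, 1, 0); (0, 0, 0, 0, 1, 0))


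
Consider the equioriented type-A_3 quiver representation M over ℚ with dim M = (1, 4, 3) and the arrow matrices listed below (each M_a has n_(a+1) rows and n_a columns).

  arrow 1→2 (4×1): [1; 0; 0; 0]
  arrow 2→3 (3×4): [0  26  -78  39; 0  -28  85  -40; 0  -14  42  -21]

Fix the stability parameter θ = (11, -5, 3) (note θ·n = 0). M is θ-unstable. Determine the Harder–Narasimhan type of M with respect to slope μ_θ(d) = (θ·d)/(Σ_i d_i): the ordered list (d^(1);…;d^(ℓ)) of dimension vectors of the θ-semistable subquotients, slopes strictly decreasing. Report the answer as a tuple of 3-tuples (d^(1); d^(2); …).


Barcode: M ≅ I[1,2], I[2,2], I[2,3]^2, I[3,3]. HN layers by μ_θ (2 steps, strictly decreasing):
  μ^(1)=3; μ^(2)=-5

((1, 1, 3); (0, 3, 0))


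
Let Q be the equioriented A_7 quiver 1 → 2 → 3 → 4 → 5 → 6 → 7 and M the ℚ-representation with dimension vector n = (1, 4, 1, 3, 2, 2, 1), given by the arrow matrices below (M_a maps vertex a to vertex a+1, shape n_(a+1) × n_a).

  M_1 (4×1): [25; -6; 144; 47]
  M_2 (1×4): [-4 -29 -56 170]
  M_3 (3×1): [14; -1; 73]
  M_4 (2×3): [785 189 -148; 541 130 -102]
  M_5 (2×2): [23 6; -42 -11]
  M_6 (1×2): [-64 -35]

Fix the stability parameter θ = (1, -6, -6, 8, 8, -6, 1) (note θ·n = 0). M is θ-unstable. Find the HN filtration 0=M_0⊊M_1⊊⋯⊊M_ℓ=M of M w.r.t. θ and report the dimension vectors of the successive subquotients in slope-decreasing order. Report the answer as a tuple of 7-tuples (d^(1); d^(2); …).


Interval decomposition of M: I[1,2], I[2,2]^2, I[2,7], I[4,4], I[4,6].
HN type (ℓ=5): μ^(1)=8; μ^(2)=10/3; μ^(3)=11/4; μ^(4)=-5/2; μ^(5)=-6

((0, 0, 0, 1, 0, 0, 0); (0, 0, 0, 1, 1, 1, 0); (0, 0, 0, 1, 1, 1, 1); (1, 1, 0, 0, 0, 0, 0); (0, 3, 1, 0, 0, 0, 0))


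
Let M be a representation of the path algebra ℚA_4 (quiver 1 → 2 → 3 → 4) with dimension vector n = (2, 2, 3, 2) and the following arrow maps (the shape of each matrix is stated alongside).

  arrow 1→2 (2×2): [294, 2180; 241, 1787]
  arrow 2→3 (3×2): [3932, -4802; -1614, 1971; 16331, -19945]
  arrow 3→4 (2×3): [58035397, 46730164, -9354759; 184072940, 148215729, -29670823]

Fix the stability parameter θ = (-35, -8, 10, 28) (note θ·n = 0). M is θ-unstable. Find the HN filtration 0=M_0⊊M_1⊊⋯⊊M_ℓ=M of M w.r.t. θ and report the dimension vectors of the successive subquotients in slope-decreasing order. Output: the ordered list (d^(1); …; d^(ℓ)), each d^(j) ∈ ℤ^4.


Interval decomposition of M: I[1,4]^2, I[3,3].
HN type (ℓ=4): μ^(1)=28; μ^(2)=10; μ^(3)=-8; μ^(4)=-35

((0, 0, 0, 2); (0, 0, 3, 0); (0, 2, 0, 0); (2, 0, 0, 0))


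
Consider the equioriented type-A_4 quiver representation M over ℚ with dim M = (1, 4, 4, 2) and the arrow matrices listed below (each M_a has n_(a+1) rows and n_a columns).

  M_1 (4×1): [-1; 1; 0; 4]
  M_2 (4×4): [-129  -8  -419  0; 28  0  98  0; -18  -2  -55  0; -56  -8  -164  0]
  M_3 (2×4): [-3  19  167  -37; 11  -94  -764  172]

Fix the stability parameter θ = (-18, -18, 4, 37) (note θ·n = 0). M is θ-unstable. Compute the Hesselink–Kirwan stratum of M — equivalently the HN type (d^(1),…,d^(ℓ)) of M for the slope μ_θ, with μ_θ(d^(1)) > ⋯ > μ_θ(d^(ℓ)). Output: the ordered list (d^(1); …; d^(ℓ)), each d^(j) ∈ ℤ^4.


Interval decomposition of M: I[1,4], I[2,2], I[2,3], I[2,4], I[3,3].
HN type (ℓ=3): μ^(1)=37; μ^(2)=4; μ^(3)=-18

((0, 0, 0, 2); (0, 0, 4, 0); (1, 4, 0, 0))


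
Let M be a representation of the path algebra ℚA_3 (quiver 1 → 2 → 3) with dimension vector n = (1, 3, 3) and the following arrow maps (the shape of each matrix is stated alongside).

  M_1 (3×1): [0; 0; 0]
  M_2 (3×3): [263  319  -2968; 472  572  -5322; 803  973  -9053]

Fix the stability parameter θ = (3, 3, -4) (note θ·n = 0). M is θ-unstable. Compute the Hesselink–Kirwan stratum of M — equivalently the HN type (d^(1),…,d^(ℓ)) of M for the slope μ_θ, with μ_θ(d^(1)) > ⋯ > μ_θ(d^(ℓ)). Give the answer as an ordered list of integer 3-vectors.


Barcode: M ≅ I[1,1], I[2,2], I[2,3]^2, I[3,3]. HN layers by μ_θ (3 steps, strictly decreasing):
  μ^(1)=3; μ^(2)=-1/2; μ^(3)=-4

((1, 1, 0); (0, 2, 2); (0, 0, 1))


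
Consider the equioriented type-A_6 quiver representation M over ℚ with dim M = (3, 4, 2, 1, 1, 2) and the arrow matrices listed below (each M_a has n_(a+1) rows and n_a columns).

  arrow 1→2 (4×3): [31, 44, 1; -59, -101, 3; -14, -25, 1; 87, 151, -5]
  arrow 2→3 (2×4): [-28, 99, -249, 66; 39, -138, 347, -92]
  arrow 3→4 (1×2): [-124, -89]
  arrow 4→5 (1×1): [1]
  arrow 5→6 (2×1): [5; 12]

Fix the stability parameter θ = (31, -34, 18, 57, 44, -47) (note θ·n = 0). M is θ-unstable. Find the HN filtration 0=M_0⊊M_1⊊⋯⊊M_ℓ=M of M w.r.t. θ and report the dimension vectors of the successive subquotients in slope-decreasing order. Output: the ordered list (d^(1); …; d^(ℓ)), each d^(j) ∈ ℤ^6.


Via rank(M_{q-1}∘⋯∘M_p): M ≅ I[1,2], I[1,3], I[1,6], I[2,2], I[6,6].
μ_θ-semistable layers: μ^(1)=18; μ^(2)=-3/2; μ^(3)=-34; μ^(4)=-47

((0, 0, 2, 1, 1, 1); (3, 3, 0, 0, 0, 0); (0, 1, 0, 0, 0, 0); (0, 0, 0, 0, 0, 1))


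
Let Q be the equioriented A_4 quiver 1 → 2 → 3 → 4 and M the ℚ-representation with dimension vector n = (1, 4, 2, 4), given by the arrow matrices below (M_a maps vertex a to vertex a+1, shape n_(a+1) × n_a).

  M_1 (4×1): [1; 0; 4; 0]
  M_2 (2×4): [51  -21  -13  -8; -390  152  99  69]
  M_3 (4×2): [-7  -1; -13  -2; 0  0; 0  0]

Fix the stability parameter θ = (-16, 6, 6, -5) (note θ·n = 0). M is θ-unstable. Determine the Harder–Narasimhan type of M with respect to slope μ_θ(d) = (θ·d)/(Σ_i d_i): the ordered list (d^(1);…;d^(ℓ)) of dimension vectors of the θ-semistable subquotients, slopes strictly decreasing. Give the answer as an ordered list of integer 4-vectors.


Barcode: M ≅ I[1,4], I[2,2]^2, I[2,4], I[4,4]^2. HN layers by μ_θ (4 steps, strictly decreasing):
  μ^(1)=6; μ^(2)=7/3; μ^(3)=-5; μ^(4)=-16

((0, 2, 0, 0); (0, 2, 2, 2); (0, 0, 0, 2); (1, 0, 0, 0))


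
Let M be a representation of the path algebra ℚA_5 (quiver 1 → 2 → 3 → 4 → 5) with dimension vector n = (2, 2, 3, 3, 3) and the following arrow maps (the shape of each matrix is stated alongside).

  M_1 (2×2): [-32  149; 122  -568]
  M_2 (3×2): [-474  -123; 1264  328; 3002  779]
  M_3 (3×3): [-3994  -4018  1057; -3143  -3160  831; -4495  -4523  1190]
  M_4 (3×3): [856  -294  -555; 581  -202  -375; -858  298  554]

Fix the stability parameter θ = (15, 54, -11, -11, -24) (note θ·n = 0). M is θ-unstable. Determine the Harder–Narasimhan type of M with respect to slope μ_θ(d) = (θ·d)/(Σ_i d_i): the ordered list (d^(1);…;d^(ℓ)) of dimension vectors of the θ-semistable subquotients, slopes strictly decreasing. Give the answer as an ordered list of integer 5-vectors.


Interval decomposition of M: I[1,2], I[1,5], I[3,5]^2.
HN type (ℓ=4): μ^(1)=54; μ^(2)=15; μ^(3)=23/5; μ^(4)=-46/3

((0, 1, 0, 0, 0); (1, 0, 0, 0, 0); (1, 1, 1, 1, 1); (0, 0, 2, 2, 2))


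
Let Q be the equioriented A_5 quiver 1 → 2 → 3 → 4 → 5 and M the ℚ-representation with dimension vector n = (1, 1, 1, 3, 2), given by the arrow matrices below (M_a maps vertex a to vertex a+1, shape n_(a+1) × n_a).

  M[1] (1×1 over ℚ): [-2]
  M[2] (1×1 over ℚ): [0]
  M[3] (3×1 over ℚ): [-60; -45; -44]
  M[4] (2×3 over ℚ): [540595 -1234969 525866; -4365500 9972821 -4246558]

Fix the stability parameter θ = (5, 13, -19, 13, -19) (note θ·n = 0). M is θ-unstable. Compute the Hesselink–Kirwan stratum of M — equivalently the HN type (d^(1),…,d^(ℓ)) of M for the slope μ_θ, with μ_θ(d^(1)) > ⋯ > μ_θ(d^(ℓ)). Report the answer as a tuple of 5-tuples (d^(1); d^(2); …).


Barcode: M ≅ I[1,2], I[3,5], I[4,4], I[4,5]. HN layers by μ_θ (4 steps, strictly decreasing):
  μ^(1)=13; μ^(2)=5; μ^(3)=-3; μ^(4)=-19

((0, 1, 0, 1, 0); (1, 0, 0, 0, 0); (0, 0, 0, 2, 2); (0, 0, 1, 0, 0))


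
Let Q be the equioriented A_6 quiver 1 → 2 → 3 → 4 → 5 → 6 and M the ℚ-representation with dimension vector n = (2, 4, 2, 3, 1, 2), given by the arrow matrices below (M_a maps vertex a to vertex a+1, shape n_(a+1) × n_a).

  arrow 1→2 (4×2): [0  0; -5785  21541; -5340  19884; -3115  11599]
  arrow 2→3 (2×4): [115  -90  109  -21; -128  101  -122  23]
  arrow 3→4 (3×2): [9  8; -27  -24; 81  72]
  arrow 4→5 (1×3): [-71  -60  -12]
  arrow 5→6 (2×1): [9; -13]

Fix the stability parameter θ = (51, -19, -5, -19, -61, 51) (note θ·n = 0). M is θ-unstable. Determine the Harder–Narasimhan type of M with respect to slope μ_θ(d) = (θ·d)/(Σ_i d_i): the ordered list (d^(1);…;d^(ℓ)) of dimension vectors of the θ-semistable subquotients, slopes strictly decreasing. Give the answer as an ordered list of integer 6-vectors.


Via rank(M_{q-1}∘⋯∘M_p): M ≅ I[1,1], I[1,6], I[2,2]^2, I[2,3], I[4,4]^2, I[6,6].
μ_θ-semistable layers: μ^(1)=51; μ^(2)=-5; μ^(3)=-53/5; μ^(4)=-19

((1, 0, 0, 0, 0, 2); (0, 0, 1, 0, 0, 0); (1, 1, 1, 1, 1, 0); (0, 3, 0, 2, 0, 0))


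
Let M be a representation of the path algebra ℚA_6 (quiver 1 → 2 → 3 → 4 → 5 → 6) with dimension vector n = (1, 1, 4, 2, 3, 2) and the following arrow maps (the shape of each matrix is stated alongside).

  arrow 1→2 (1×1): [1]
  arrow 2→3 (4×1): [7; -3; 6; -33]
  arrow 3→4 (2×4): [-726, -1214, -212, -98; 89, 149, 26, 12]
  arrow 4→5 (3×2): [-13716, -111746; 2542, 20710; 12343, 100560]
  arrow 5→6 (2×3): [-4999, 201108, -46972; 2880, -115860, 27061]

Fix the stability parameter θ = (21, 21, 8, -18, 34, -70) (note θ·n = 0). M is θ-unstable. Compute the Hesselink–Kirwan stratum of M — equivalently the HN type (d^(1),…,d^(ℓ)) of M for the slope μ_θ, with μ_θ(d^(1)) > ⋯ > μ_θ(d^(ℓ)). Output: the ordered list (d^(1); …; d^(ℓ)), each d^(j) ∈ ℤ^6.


Interval decomposition of M: I[1,6], I[3,3]^2, I[3,6], I[5,5].
HN type (ℓ=4): μ^(1)=34; μ^(2)=8; μ^(3)=-2/3; μ^(4)=-23/2

((0, 0, 0, 0, 1, 0); (0, 0, 2, 0, 0, 0); (1, 1, 1, 1, 1, 1); (0, 0, 1, 1, 1, 1))


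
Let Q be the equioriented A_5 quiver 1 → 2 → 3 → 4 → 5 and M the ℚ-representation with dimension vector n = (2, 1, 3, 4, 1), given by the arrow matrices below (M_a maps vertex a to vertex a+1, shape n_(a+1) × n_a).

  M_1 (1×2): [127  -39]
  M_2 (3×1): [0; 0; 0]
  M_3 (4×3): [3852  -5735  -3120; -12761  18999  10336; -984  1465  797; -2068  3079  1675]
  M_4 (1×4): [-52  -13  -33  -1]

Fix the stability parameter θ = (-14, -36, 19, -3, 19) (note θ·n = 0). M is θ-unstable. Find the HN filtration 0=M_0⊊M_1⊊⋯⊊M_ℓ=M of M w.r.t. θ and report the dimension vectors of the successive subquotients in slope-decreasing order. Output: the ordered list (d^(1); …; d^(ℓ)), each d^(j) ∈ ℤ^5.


Via rank(M_{q-1}∘⋯∘M_p): M ≅ I[1,1], I[1,2], I[3,4]^2, I[3,5], I[4,4].
μ_θ-semistable layers: μ^(1)=19; μ^(2)=8; μ^(3)=-3; μ^(4)=-14; μ^(5)=-25

((0, 0, 0, 0, 1); (0, 0, 3, 3, 0); (0, 0, 0, 1, 0); (1, 0, 0, 0, 0); (1, 1, 0, 0, 0))
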